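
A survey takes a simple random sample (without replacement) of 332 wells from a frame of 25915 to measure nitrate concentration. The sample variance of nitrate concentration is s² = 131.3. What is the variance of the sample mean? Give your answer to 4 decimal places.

0.3904

Under SRS without replacement, Var(ȳ) = (1 − f)·s²/n with f = n/N = 332/25915 = 0.01281111.
Var(ȳ) = (1 − 0.01281111)·131.3/332 = 0.98718889·0.39548193 = 0.39041536.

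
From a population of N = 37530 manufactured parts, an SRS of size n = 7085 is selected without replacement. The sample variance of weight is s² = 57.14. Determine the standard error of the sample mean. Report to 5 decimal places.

Under SRS without replacement, Var(ȳ) = (1 − f)·s²/n with f = n/N = 7085/37530 = 0.18878231.
Var(ȳ) = (1 − 0.18878231)·57.14/7085 = 0.81121769·0.0080649259 = 0.0065424106.
SE(ȳ) = √(0.0065424106) = 0.08089.

0.08089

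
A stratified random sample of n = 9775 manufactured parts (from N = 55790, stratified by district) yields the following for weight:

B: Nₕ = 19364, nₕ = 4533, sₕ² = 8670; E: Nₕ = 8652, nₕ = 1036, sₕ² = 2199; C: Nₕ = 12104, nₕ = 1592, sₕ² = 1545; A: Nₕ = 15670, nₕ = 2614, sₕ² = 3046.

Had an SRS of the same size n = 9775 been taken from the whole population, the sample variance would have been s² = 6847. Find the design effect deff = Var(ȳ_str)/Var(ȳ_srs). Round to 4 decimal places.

Var(ȳ_str) = Σ Wₕ²(1−fₕ)sₕ²/nₕ with Wₕ = Nₕ/55790:
  B: (19364/55790)²·(1−4533/19364)·8670/4533 = 0.17647621
  E: (8652/55790)²·(1−1036/8652)·2199/1036 = 0.044936185
  C: (12104/55790)²·(1−1592/12104)·1545/1592 = 0.039672262
  A: (15670/55790)²·(1−2614/15670)·3046/2614 = 0.076593291
  → Var(ȳ_str) = 0.33767795.
Var(ȳ_srs) = (1 − 9775/55790)·6847/9775 = 0.57773227.
deff = 0.33767795 / 0.57773227 = 0.5845.

0.5845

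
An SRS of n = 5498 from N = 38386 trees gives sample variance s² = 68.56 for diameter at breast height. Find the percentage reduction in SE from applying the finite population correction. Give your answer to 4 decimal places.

7.4381

f = n/N = 5498/38386 = 0.14322930.
SE_no-fpc = √(s²/n) = 0.11166911; SE_fpc = √((1−f)s²/n) = 0.10336306.
Ratio = √(1−f) = 0.92561909. Reduction = 100·(1 − 0.92561909) = 7.4381%.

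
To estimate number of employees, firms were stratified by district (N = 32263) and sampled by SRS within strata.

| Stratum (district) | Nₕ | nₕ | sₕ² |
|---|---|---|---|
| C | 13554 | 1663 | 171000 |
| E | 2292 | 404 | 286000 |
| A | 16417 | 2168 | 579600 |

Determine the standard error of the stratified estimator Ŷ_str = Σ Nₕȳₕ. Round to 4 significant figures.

Var(Ŷ_str) = Σₕ Nₕ²(1 − fₕ)sₕ²/nₕ.
C: 13554²·(1 − 1663/13554)·171000/1663 = 1.6572565 × 10^10.
E: 2292²·(1 − 404/2292)·286000/404 = 3.0633828 × 10^9.
A: 16417²·(1 − 2168/16417)·579600/2168 = 6.2538475 × 10^10.
Sum = 8.2174423 × 10^10.
SE = √(8.2174423 × 10^10) = 286700.

286700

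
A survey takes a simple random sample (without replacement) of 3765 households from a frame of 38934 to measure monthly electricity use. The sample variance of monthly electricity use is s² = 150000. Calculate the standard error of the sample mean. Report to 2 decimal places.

Under SRS without replacement, Var(ȳ) = (1 − f)·s²/n with f = n/N = 3765/38934 = 0.09670211.
Var(ȳ) = (1 − 0.09670211)·150000/3765 = 0.90329789·39.840637 = 35.987964.
SE(ȳ) = √(35.987964) = 6.00.

6.00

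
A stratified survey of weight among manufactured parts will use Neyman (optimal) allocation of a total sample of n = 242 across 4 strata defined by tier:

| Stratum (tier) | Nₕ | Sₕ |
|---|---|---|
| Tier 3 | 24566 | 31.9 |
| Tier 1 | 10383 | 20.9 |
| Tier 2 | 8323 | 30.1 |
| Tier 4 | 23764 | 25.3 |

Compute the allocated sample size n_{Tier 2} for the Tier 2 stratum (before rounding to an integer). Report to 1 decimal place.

32.7

Neyman allocation: nₕ = n·NₕSₕ / Σⱼ NⱼSⱼ.
Σ NⱼSⱼ = 24566·31.9 + 10383·20.9 + 8323·30.1 + 23764·25.3 = 1.8524116 × 10^6.
n_{Tier 2} = 242·8323·30.1 / (1.8524116 × 10^6) = 32.7.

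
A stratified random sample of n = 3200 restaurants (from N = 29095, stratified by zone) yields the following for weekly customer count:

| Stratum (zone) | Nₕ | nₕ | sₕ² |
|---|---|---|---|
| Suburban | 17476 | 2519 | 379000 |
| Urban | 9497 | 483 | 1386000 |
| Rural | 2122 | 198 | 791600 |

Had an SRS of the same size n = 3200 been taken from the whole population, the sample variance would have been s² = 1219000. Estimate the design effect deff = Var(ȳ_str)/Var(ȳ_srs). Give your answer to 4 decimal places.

Var(ȳ_str) = Σ Wₕ²(1−fₕ)sₕ²/nₕ with Wₕ = Nₕ/29095:
  Suburban: (17476/29095)²·(1−2519/17476)·379000/2519 = 46.458036
  Urban: (9497/29095)²·(1−483/9497)·1386000/483 = 290.19062
  Rural: (2122/29095)²·(1−198/2122)·791600/198 = 19.282099
  → Var(ȳ_str) = 355.93076.
Var(ȳ_srs) = (1 − 3200/29095)·1219000/3200 = 339.04027.
deff = 355.93076 / 339.04027 = 1.0498.

1.0498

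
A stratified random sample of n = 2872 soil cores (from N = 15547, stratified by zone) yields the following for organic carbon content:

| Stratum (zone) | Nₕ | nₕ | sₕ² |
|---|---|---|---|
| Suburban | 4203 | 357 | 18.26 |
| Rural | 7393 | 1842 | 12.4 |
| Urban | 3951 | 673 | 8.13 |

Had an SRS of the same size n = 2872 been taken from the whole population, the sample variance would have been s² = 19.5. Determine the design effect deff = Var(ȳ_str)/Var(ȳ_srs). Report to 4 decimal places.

0.9414

Var(ȳ_str) = Σ Wₕ²(1−fₕ)sₕ²/nₕ with Wₕ = Nₕ/15547:
  Suburban: (4203/15547)²·(1−357/4203)·18.26/357 = 0.0034206452
  Rural: (7393/15547)²·(1−1842/7393)·12.4/1842 = 0.0011429594
  Urban: (3951/15547)²·(1−673/3951)·8.13/673 = 6.4728905 × 10^-4
  → Var(ȳ_str) = 0.0052108937.
Var(ȳ_srs) = (1 − 2872/15547)·19.5/2872 = 0.0055354323.
deff = 0.0052108937 / 0.0055354323 = 0.9414.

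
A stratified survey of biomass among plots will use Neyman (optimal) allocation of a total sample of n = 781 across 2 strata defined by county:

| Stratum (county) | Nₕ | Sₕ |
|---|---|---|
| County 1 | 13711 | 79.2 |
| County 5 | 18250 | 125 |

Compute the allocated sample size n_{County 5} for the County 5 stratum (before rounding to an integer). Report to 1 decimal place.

Neyman allocation: nₕ = n·NₕSₕ / Σⱼ NⱼSⱼ.
Σ NⱼSⱼ = 13711·79.2 + 18250·125 = 3.3671612 × 10^6.
n_{County 5} = 781·18250·125 / (3.3671612 × 10^6) = 529.1.

529.1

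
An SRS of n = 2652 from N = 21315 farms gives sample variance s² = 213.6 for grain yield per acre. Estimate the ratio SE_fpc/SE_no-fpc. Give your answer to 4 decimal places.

0.9357

f = n/N = 2652/21315 = 0.12441942.
SE_no-fpc = √(s²/n) = 0.28380096; SE_fpc = √((1−f)s²/n) = 0.26555955.
Ratio = √(1−f) = 0.93572463.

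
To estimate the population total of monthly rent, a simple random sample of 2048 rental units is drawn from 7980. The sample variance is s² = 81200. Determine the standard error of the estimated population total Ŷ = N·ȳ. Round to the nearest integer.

Var(Ŷ) = N²·Var(ȳ) = N²·(1 − n/N)·s²/n.
f = 2048/7980 = 0.25664160; Var(ȳ) = 0.74335840·81200/2048 = 29.472999.
Var(Ŷ) = 7980² · 29.472999 = 1.8768524 × 10^9.
SE(Ŷ) = √(1.8768524 × 10^9) = 43323.

43323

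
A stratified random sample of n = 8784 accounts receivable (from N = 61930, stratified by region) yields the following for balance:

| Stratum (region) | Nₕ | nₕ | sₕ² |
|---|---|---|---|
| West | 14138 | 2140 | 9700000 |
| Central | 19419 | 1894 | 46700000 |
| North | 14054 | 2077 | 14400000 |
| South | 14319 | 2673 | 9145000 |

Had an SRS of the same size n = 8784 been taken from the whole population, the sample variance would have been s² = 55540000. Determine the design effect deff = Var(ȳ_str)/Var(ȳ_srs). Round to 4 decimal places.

Var(ȳ_str) = Σ Wₕ²(1−fₕ)sₕ²/nₕ with Wₕ = Nₕ/61930:
  West: (14138/61930)²·(1−2140/14138)·9700000/2140 = 200.4715
  Central: (19419/61930)²·(1−1894/19419)·46700000/1894 = 2187.8605
  North: (14054/61930)²·(1−2077/14054)·14400000/2077 = 304.2789
  South: (14319/61930)²·(1−2673/14319)·9145000/2673 = 148.75517
  → Var(ȳ_str) = 2841.3661.
Var(ȳ_srs) = (1 − 8784/61930)·55540000/8784 = 5426.0408.
deff = 2841.3661 / 5426.0408 = 0.5237.

0.5237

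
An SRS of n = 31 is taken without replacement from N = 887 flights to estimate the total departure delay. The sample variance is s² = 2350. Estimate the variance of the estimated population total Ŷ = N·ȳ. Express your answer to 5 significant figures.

Var(Ŷ) = N²·Var(ȳ) = N²·(1 − n/N)·s²/n.
f = 31/887 = 0.03494927; Var(ȳ) = 0.96505073·2350/31 = 73.157072.
Var(Ŷ) = 887² · 73.157072 = 5.7557716 × 10^7.

5.7558 × 10^7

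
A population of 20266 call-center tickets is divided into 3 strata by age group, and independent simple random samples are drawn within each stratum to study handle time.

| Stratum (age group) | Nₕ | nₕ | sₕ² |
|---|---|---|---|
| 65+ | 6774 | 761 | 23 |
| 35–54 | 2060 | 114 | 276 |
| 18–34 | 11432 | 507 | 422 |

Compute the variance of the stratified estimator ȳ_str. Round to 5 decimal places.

0.27974

Var(ȳ_str) = Σₕ Wₕ²(1 − fₕ)sₕ²/nₕ with Wₕ = Nₕ/N, N = 20266.
65+: Wₕ = 0.33425442; term = 0.33425442²·(1 − 0.11234130)·23/761 = 0.0029973917.
35–54: Wₕ = 0.10164808; term = 0.10164808²·(1 − 0.05533981)·276/114 = 0.023630788.
18–34: Wₕ = 0.56409750; term = 0.56409750²·(1 − 0.04434920)·422/507 = 0.25311162.
Sum = 0.2797398.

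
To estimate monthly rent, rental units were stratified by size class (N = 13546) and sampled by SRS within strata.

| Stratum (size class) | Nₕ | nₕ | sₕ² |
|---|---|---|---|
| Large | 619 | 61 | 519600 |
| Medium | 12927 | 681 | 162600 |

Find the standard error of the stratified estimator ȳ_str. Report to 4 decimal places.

14.9004

Var(ȳ_str) = Σₕ Wₕ²(1 − fₕ)sₕ²/nₕ with Wₕ = Nₕ/N, N = 13546.
Large: Wₕ = 0.04569615; term = 0.04569615²·(1 − 0.09854604)·519600/61 = 16.034005.
Medium: Wₕ = 0.95430385; term = 0.95430385²·(1 − 0.05268044)·162600/681 = 205.98865.
Sum = 222.02266.
SE = √(222.02266) = 14.9004.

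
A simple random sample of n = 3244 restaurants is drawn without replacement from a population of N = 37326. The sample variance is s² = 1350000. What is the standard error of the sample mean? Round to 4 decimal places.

19.4932

Under SRS without replacement, Var(ȳ) = (1 − f)·s²/n with f = n/N = 3244/37326 = 0.08690993.
Var(ȳ) = (1 − 0.08690993)·1350000/3244 = 0.91309007·416.1529 = 379.98508.
SE(ȳ) = √(379.98508) = 19.4932.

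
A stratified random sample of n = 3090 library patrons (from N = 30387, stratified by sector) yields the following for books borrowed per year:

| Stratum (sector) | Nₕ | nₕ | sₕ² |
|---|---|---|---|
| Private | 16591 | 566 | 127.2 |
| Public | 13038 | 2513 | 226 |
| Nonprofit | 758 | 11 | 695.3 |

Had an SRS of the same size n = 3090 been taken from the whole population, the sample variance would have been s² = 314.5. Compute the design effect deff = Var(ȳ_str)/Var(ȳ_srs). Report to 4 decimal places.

Var(ȳ_str) = Σ Wₕ²(1−fₕ)sₕ²/nₕ with Wₕ = Nₕ/30387:
  Private: (16591/30387)²·(1−566/16591)·127.2/566 = 0.06470914
  Public: (13038/30387)²·(1−2513/13038)·226/2513 = 0.013365136
  Nonprofit: (758/30387)²·(1−11/758)·695.3/11 = 0.038760886
  → Var(ȳ_str) = 0.11683516.
Var(ȳ_srs) = (1 − 3090/30387)·314.5/3090 = 0.091430115.
deff = 0.11683516 / 0.091430115 = 1.2779.

1.2779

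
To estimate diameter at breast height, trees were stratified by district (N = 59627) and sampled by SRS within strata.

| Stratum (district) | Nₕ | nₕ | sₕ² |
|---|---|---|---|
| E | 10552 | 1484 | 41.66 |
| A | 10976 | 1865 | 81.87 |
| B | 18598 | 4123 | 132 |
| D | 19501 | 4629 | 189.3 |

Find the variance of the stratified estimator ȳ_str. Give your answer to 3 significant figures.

Var(ȳ_str) = Σₕ Wₕ²(1 − fₕ)sₕ²/nₕ with Wₕ = Nₕ/N, N = 59627.
E: Wₕ = 0.17696681; term = 0.17696681²·(1 − 0.14063685)·41.66/1484 = 7.5551961 × 10^-4.
A: Wₕ = 0.18407768; term = 0.18407768²·(1 − 0.16991618)·81.87/1865 = 0.0012347248.
B: Wₕ = 0.31190568; term = 0.31190568²·(1 − 0.22169050)·132/4123 = 0.00242415.
D: Wₕ = 0.32704983; term = 0.32704983²·(1 − 0.23737244)·189.3/4629 = 0.003335829.
Sum = 0.0077502234.

0.00775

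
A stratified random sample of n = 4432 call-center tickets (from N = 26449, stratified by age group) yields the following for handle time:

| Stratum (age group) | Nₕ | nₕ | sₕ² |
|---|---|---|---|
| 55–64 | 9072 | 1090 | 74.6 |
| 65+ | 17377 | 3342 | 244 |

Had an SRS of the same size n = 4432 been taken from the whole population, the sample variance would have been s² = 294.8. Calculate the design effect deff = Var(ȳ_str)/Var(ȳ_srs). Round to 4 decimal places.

Var(ȳ_str) = Σ Wₕ²(1−fₕ)sₕ²/nₕ with Wₕ = Nₕ/26449:
  55–64: (9072/26449)²·(1−1090/9072)·74.6/1090 = 0.0070844898
  65+: (17377/26449)²·(1−3342/17377)·244/3342 = 0.025453768
  → Var(ȳ_str) = 0.032538258.
Var(ȳ_srs) = (1 − 4432/26449)·294.8/4432 = 0.055370266.
deff = 0.032538258 / 0.055370266 = 0.5876.

0.5876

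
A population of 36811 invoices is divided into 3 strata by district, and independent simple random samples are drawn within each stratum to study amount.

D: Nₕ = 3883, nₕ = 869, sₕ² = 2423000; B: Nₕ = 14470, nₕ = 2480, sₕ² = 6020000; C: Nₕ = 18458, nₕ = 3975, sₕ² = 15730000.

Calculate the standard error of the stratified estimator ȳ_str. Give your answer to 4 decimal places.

Var(ȳ_str) = Σₕ Wₕ²(1 − fₕ)sₕ²/nₕ with Wₕ = Nₕ/N, N = 36811.
D: Wₕ = 0.10548477; term = 0.10548477²·(1 − 0.22379603)·2423000/869 = 24.081806.
B: Wₕ = 0.39308902; term = 0.39308902²·(1 − 0.17138908)·6020000/2480 = 310.79734.
C: Wₕ = 0.50142620; term = 0.50142620²·(1 − 0.21535378)·15730000/3975 = 780.69164.
Sum = 1115.5708.
SE = √(1115.5708) = 33.4002.

33.4002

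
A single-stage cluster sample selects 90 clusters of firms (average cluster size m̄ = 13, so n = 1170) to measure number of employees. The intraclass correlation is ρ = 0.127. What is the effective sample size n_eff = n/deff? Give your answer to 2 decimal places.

463.55

deff = 1 + (13 − 1)·0.127 = 1 + 1.524 = 2.524.
n_eff = 1170 / 2.524 = 463.55.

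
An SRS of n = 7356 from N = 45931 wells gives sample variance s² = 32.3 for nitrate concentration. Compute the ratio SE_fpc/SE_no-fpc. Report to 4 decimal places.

f = n/N = 7356/45931 = 0.16015327.
SE_no-fpc = √(s²/n) = 0.06626442; SE_fpc = √((1−f)s²/n) = 0.060726803.
Ratio = √(1−f) = 0.91643152.

0.9164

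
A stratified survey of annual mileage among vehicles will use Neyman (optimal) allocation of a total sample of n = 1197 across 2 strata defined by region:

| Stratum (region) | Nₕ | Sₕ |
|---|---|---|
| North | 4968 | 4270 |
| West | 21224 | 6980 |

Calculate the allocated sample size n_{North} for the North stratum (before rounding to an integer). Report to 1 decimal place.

149.9

Neyman allocation: nₕ = n·NₕSₕ / Σⱼ NⱼSⱼ.
Σ NⱼSⱼ = 4968·4270 + 21224·6980 = 1.6935688 × 10^8.
n_{North} = 1197·4968·4270 / (1.6935688 × 10^8) = 149.9.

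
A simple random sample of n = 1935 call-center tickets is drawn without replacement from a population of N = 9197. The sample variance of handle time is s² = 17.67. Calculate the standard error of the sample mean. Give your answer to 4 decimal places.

Under SRS without replacement, Var(ȳ) = (1 − f)·s²/n with f = n/N = 1935/9197 = 0.21039469.
Var(ȳ) = (1 − 0.21039469)·17.67/1935 = 0.78960531·0.0091317829 = 0.0072105043.
SE(ȳ) = √(0.0072105043) = 0.0849.

0.0849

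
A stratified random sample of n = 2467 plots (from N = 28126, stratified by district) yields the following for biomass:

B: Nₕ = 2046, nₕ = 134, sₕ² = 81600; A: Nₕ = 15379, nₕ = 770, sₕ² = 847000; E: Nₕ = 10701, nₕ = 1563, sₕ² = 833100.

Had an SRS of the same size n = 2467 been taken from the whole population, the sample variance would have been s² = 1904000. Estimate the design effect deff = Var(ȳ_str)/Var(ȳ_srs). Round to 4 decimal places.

0.5416

Var(ȳ_str) = Σ Wₕ²(1−fₕ)sₕ²/nₕ with Wₕ = Nₕ/28126:
  B: (2046/28126)²·(1−134/2046)·81600/134 = 3.0113618
  A: (15379/28126)²·(1−770/15379)·847000/770 = 312.41029
  E: (10701/28126)²·(1−1563/10701)·833100/1563 = 65.886696
  → Var(ȳ_str) = 381.30835.
Var(ȳ_srs) = (1 − 2467/28126)·1904000/2467 = 704.09223.
deff = 381.30835 / 704.09223 = 0.5416.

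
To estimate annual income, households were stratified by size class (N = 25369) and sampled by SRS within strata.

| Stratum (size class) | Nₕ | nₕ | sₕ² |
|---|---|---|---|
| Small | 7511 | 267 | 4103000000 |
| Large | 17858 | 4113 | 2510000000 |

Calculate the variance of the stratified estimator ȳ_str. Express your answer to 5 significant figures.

Var(ȳ_str) = Σₕ Wₕ²(1 − fₕ)sₕ²/nₕ with Wₕ = Nₕ/N, N = 25369.
Small: Wₕ = 0.29607001; term = 0.29607001²·(1 − 0.03554786)·4103000000/267 = 1.2991514 × 10^6.
Large: Wₕ = 0.70392999; term = 0.70392999²·(1 − 0.23031694)·2510000000/4113 = 232747.96.
Sum = 1.5318994 × 10^6.

1.5319 × 10^6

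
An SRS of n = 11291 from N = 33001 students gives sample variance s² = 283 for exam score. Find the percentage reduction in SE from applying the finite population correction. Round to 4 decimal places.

18.8915

f = n/N = 11291/33001 = 0.34214115.
SE_no-fpc = √(s²/n) = 0.1583168; SE_fpc = √((1−f)s²/n) = 0.12840838.
Ratio = √(1−f) = 0.81108498. Reduction = 100·(1 − 0.81108498) = 18.8915%.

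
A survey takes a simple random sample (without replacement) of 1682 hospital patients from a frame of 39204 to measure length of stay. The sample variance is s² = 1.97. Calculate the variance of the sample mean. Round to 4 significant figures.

0.001121

Under SRS without replacement, Var(ȳ) = (1 − f)·s²/n with f = n/N = 1682/39204 = 0.04290379.
Var(ȳ) = (1 − 0.04290379)·1.97/1682 = 0.95709621·0.0011712247 = 0.0011209748.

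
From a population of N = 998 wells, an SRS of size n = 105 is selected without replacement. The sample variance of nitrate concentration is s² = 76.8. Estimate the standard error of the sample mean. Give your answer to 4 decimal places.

0.8090

Under SRS without replacement, Var(ȳ) = (1 − f)·s²/n with f = n/N = 105/998 = 0.10521042.
Var(ȳ) = (1 − 0.10521042)·76.8/105 = 0.89478958·0.73142857 = 0.65447466.
SE(ȳ) = √(0.65447466) = 0.8090.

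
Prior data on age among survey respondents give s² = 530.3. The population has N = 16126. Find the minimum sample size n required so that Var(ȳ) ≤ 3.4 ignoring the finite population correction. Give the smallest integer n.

Without fpc, n₀ = s²/D = 530.3/3.4 = 155.9706.
Rounding up, n = 156.

156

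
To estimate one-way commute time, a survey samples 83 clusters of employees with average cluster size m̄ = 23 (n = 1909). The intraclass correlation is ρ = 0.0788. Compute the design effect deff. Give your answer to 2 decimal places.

deff = 1 + (23 − 1)·0.0788 = 1 + 1.7336 = 2.7336.

2.73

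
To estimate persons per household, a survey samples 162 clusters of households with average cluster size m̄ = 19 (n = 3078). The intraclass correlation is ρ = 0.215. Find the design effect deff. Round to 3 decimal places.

4.870

deff = 1 + (19 − 1)·0.215 = 1 + 3.87 = 4.87.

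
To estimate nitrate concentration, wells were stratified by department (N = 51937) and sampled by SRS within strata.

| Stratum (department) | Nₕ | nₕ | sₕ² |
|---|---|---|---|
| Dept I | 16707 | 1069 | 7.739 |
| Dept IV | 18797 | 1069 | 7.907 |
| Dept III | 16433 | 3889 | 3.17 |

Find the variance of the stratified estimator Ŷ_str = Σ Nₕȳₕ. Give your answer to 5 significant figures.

4.5242 × 10^6

Var(Ŷ_str) = Σₕ Nₕ²(1 − fₕ)sₕ²/nₕ.
Dept I: 16707²·(1 − 1069/16707)·7.739/1069 = 1.891415 × 10^6.
Dept IV: 18797²·(1 − 1069/18797)·7.907/1069 = 2.4648036 × 10^6.
Dept III: 16433²·(1 − 3889/16433)·3.17/3889 = 168025.12.
Sum = 4.5242437 × 10^6.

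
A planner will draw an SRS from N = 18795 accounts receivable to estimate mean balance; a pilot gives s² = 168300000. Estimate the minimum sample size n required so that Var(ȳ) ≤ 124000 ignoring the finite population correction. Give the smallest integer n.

1358

Without fpc, n₀ = s²/D = 168300000/124000 = 1357.2581.
Rounding up, n = 1358.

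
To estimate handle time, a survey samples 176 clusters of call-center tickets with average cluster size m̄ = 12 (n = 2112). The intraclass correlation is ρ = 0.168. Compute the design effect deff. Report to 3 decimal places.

2.848

deff = 1 + (12 − 1)·0.168 = 1 + 1.848 = 2.848.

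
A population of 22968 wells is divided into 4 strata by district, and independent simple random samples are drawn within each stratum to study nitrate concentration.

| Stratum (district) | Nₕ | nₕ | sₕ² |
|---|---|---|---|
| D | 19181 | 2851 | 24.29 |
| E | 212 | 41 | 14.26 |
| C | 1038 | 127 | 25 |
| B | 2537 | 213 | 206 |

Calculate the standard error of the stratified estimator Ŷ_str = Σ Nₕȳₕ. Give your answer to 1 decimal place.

2927.4

Var(Ŷ_str) = Σₕ Nₕ²(1 − fₕ)sₕ²/nₕ.
D: 19181²·(1 − 2851/19181)·24.29/2851 = 2.6686261 × 10^6.
E: 212²·(1 − 41/212)·14.26/41 = 12608.622.
C: 1038²·(1 − 127/1038)·25/127 = 186145.28.
B: 2537²·(1 − 213/2537)·206/213 = 5.7022231 × 10^6.
Sum = 8.5696031 × 10^6.
SE = √(8.5696031 × 10^6) = 2927.4.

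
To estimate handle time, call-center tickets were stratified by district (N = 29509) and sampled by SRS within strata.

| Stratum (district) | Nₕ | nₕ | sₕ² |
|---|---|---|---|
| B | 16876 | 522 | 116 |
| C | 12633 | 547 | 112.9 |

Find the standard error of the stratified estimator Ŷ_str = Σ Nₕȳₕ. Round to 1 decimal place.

9635.6

Var(Ŷ_str) = Σₕ Nₕ²(1 − fₕ)sₕ²/nₕ.
B: 16876²·(1 − 522/16876)·116/522 = 6.1331134 × 10^7.
C: 12633²·(1 − 547/12633)·112.9/547 = 3.1513432 × 10^7.
Sum = 9.2844566 × 10^7.
SE = √(9.2844566 × 10^7) = 9635.6.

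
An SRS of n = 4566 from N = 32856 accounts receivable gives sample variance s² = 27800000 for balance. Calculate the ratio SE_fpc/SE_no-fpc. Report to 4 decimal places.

f = n/N = 4566/32856 = 0.13897005.
SE_no-fpc = √(s²/n) = 78.028713; SE_fpc = √((1−f)s²/n) = 72.404169.
Ratio = √(1−f) = 0.92791699.

0.9279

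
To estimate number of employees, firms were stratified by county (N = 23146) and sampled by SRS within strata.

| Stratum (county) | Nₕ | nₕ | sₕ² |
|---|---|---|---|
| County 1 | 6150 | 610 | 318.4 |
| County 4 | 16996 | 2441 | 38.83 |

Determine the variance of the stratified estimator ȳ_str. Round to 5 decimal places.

Var(ȳ_str) = Σₕ Wₕ²(1 − fₕ)sₕ²/nₕ with Wₕ = Nₕ/N, N = 23146.
County 1: Wₕ = 0.26570466; term = 0.26570466²·(1 − 0.09918699)·318.4/610 = 0.03319527.
County 4: Wₕ = 0.73429534; term = 0.73429534²·(1 − 0.14362203)·38.83/2441 = 0.0073452511.
Sum = 0.040540521.

0.04054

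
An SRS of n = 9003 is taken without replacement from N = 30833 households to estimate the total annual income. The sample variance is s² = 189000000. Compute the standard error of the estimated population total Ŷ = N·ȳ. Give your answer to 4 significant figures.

Var(Ŷ) = N²·Var(ȳ) = N²·(1 − n/N)·s²/n.
f = 9003/30833 = 0.29199235; Var(ȳ) = 0.70800765·189000000/9003 = 14863.206.
Var(Ŷ) = 30833² · 14863.206 = 1.4130062 × 10^13.
SE(Ŷ) = √(1.4130062 × 10^13) = 3.759 × 10^6.

3.759 × 10^6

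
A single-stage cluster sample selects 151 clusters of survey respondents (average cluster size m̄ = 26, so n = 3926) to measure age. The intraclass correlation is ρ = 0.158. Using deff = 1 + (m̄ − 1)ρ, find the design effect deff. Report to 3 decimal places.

4.950

deff = 1 + (26 − 1)·0.158 = 1 + 3.95 = 4.95.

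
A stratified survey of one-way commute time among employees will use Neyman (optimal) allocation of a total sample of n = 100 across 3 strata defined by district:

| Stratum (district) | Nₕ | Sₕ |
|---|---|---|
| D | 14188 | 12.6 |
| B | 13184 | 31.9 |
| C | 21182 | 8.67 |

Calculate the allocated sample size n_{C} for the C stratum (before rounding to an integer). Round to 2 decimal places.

23.45

Neyman allocation: nₕ = n·NₕSₕ / Σⱼ NⱼSⱼ.
Σ NⱼSⱼ = 14188·12.6 + 13184·31.9 + 21182·8.67 = 782986.34.
n_{C} = 100·21182·8.67 / 782986.34 = 23.45.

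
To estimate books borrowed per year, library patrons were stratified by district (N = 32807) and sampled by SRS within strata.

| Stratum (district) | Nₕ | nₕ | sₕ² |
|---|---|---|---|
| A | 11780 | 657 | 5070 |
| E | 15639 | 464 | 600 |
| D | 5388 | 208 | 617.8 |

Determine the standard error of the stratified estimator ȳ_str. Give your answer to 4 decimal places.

Var(ȳ_str) = Σₕ Wₕ²(1 − fₕ)sₕ²/nₕ with Wₕ = Nₕ/N, N = 32807.
A: Wₕ = 0.35906971; term = 0.35906971²·(1 − 0.05577250)·5070/657 = 0.93945673.
E: Wₕ = 0.47669705; term = 0.47669705²·(1 − 0.02966942)·600/464 = 0.28512672.
D: Wₕ = 0.16423324; term = 0.16423324²·(1 − 0.03860431)·617.8/208 = 0.077020951.
Sum = 1.3016044.
SE = √(1.3016044) = 1.1409.

1.1409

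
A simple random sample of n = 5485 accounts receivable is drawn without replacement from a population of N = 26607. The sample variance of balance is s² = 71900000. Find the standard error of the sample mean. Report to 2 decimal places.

102.01

Under SRS without replacement, Var(ȳ) = (1 − f)·s²/n with f = n/N = 5485/26607 = 0.20614876.
Var(ȳ) = (1 − 0.20614876)·71900000/5485 = 0.79385124·13108.478 = 10406.181.
SE(ȳ) = √(10406.181) = 102.01.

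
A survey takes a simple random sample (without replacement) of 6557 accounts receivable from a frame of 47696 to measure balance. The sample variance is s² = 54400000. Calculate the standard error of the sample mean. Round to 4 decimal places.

84.5927

Under SRS without replacement, Var(ȳ) = (1 − f)·s²/n with f = n/N = 6557/47696 = 0.13747484.
Var(ȳ) = (1 − 0.13747484)·54400000/6557 = 0.86252516·8296.477 = 7155.9202.
SE(ȳ) = √(7155.9202) = 84.5927.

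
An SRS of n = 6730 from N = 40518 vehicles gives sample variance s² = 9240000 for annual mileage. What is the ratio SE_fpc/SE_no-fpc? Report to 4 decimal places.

f = n/N = 6730/40518 = 0.16609902.
SE_no-fpc = √(s²/n) = 37.053433; SE_fpc = √((1−f)s²/n) = 33.83652.
Ratio = √(1−f) = 0.91318179.

0.9132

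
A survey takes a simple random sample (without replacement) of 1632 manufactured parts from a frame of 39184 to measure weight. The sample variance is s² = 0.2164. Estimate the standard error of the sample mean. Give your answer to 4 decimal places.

0.0113

Under SRS without replacement, Var(ȳ) = (1 − f)·s²/n with f = n/N = 1632/39184 = 0.04164965.
Var(ȳ) = (1 − 0.04164965)·0.2164/1632 = 0.95835035·1.3259804 × 10^-4 = 1.2707538 × 10^-4.
SE(ȳ) = √(1.2707538 × 10^-4) = 0.0113.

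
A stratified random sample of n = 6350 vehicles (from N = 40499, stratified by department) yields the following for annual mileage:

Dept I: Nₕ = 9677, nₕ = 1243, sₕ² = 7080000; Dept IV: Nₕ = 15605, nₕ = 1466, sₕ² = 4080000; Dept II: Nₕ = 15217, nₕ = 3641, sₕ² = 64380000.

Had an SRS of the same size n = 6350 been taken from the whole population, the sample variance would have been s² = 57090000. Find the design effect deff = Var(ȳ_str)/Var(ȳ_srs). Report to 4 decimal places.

Var(ȳ_str) = Σ Wₕ²(1−fₕ)sₕ²/nₕ with Wₕ = Nₕ/40499:
  Dept I: (9677/40499)²·(1−1243/9677)·7080000/1243 = 283.43134
  Dept IV: (15605/40499)²·(1−1466/15605)·4080000/1466 = 374.3864
  Dept II: (15217/40499)²·(1−3641/15217)·64380000/3641 = 1899.0187
  → Var(ȳ_str) = 2556.8364.
Var(ȳ_srs) = (1 − 6350/40499)·57090000/6350 = 7580.8867.
deff = 2556.8364 / 7580.8867 = 0.3373.

0.3373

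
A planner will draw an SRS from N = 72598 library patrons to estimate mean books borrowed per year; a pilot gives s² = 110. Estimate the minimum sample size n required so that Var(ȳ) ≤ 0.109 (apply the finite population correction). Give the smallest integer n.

Without fpc, n₀ = s²/D = 110/0.109 = 1009.1743.
With fpc, (1 − n/N)·s²/n ≤ D requires n ≥ n₀/(1 + n₀/N) = 1009.1743/(1 + 1009.1743/72598) = 995.3382.
Rounding up, n = 996.

996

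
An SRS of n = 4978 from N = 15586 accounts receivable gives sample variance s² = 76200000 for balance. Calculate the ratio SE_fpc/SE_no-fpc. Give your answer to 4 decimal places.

0.8250

f = n/N = 4978/15586 = 0.31938920.
SE_no-fpc = √(s²/n) = 123.72289; SE_fpc = √((1−f)s²/n) = 102.07032.
Ratio = √(1−f) = 0.82499140.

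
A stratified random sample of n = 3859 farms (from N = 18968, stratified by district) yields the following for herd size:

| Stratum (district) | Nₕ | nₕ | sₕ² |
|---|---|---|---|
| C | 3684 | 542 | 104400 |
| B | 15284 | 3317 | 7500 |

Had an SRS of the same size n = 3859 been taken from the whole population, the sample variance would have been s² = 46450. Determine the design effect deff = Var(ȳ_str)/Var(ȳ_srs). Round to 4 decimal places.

0.7662

Var(ȳ_str) = Σ Wₕ²(1−fₕ)sₕ²/nₕ with Wₕ = Nₕ/18968:
  C: (3684/18968)²·(1−542/3684)·104400/542 = 6.1970348
  B: (15284/18968)²·(1−3317/15284)·7500/3317 = 1.1494631
  → Var(ȳ_str) = 7.3464979.
Var(ȳ_srs) = (1 − 3859/18968)·46450/3859 = 9.5879359.
deff = 7.3464979 / 9.5879359 = 0.7662.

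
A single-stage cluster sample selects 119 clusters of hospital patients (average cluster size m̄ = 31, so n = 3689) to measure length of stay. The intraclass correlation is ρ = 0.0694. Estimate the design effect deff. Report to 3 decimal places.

3.082

deff = 1 + (31 − 1)·0.0694 = 1 + 2.082 = 3.082.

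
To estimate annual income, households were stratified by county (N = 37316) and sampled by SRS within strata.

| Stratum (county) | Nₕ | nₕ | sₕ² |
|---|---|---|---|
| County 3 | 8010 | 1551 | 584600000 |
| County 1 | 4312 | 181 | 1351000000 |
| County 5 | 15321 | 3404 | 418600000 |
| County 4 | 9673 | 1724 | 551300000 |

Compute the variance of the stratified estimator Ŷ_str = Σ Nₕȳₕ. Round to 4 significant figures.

Var(Ŷ_str) = Σₕ Nₕ²(1 − fₕ)sₕ²/nₕ.
County 3: 8010²·(1 − 1551/8010)·584600000/1551 = 1.9500458 × 10^13.
County 1: 4312²·(1 − 181/4312)·1351000000/181 = 1.3295685 × 10^14.
County 5: 15321²·(1 − 3404/15321)·418600000/3404 = 2.2452449 × 10^13.
County 4: 9673²·(1 − 1724/9673)·551300000/1724 = 2.4588069 × 10^13.
Sum = 1.9949783 × 10^14.

1.995 × 10^14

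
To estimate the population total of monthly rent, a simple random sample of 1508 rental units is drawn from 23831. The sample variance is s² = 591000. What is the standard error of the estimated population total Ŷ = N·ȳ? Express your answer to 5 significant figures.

456600

Var(Ŷ) = N²·Var(ȳ) = N²·(1 − n/N)·s²/n.
f = 1508/23831 = 0.06327892; Var(ȳ) = 0.93672108·591000/1508 = 367.11018.
Var(Ŷ) = 23831² · 367.11018 = 2.0848795 × 10^11.
SE(Ŷ) = √(2.0848795 × 10^11) = 456600.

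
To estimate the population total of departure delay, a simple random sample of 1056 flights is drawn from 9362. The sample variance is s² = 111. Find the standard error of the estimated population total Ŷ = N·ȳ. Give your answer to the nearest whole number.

Var(Ŷ) = N²·Var(ȳ) = N²·(1 − n/N)·s²/n.
f = 1056/9362 = 0.11279641; Var(ȳ) = 0.88720359·111/1056 = 0.093257195.
Var(Ŷ) = 9362² · 0.093257195 = 8.1737175 × 10^6.
SE(Ŷ) = √(8.1737175 × 10^6) = 2859.

2859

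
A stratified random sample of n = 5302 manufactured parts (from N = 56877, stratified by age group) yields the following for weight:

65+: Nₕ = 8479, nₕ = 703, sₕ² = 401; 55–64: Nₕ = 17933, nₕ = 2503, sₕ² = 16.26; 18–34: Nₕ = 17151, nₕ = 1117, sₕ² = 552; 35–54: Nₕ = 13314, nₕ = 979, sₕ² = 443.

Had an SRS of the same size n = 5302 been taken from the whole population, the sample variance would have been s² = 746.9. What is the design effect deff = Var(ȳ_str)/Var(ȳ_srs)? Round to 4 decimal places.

0.6041

Var(ȳ_str) = Σ Wₕ²(1−fₕ)sₕ²/nₕ with Wₕ = Nₕ/56877:
  65+: (8479/56877)²·(1−703/8479)·401/703 = 0.011625632
  55–64: (17933/56877)²·(1−2503/17933)·16.26/2503 = 5.5565497 × 10^-4
  18–34: (17151/56877)²·(1−1117/17151)·552/1117 = 0.042009147
  35–54: (13314/56877)²·(1−979/13314)·443/979 = 0.022971819
  → Var(ȳ_str) = 0.077162253.
Var(ȳ_srs) = (1 − 5302/56877)·746.9/5302 = 0.12773952.
deff = 0.077162253 / 0.12773952 = 0.6041.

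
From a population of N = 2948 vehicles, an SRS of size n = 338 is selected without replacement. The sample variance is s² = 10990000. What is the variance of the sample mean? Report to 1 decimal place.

28786.8

Under SRS without replacement, Var(ȳ) = (1 − f)·s²/n with f = n/N = 338/2948 = 0.11465400.
Var(ȳ) = (1 − 0.11465400)·10990000/338 = 0.88534600·32514.793 = 28786.842.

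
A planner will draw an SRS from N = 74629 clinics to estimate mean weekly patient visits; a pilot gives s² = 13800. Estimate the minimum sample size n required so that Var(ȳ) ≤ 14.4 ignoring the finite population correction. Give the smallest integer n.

Without fpc, n₀ = s²/D = 13800/14.4 = 958.3333.
Rounding up, n = 959.

959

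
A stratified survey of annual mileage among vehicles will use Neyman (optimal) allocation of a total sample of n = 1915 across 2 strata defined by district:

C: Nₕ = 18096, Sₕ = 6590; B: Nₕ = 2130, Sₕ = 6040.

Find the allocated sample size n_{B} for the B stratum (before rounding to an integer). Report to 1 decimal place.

186.5

Neyman allocation: nₕ = n·NₕSₕ / Σⱼ NⱼSⱼ.
Σ NⱼSⱼ = 18096·6590 + 2130·6040 = 1.3211784 × 10^8.
n_{B} = 1915·2130·6040 / (1.3211784 × 10^8) = 186.5.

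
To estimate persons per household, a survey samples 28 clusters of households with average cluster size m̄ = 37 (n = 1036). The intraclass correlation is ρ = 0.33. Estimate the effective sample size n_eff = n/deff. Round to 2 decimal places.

deff = 1 + (37 − 1)·0.33 = 1 + 11.88 = 12.88.
n_eff = 1036 / 12.88 = 80.43.

80.43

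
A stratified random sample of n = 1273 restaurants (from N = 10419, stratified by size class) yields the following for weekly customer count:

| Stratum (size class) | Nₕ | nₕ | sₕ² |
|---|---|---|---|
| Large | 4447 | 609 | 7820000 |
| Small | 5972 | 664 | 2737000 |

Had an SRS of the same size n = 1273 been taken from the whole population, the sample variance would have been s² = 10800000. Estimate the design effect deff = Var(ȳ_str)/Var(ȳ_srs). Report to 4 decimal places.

0.4327

Var(ȳ_str) = Σ Wₕ²(1−fₕ)sₕ²/nₕ with Wₕ = Nₕ/10419:
  Large: (4447/10419)²·(1−609/4447)·7820000/609 = 2018.8753
  Small: (5972/10419)²·(1−664/5972)·2737000/664 = 1203.6642
  → Var(ȳ_str) = 3222.5395.
Var(ȳ_srs) = (1 − 1273/10419)·10800000/1273 = 7447.3285.
deff = 3222.5395 / 7447.3285 = 0.4327.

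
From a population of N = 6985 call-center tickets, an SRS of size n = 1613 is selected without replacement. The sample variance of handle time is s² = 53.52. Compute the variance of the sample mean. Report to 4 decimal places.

Under SRS without replacement, Var(ȳ) = (1 − f)·s²/n with f = n/N = 1613/6985 = 0.23092341.
Var(ȳ) = (1 − 0.23092341)·53.52/1613 = 0.76907659·0.033180409 = 0.025518276.

0.0255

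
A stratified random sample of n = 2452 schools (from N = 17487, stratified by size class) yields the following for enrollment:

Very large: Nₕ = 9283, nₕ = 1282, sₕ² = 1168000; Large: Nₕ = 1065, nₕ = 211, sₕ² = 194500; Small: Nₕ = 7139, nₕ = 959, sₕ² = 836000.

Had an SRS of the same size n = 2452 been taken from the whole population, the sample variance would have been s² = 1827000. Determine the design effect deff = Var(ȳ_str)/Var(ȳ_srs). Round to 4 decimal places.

0.5460

Var(ȳ_str) = Σ Wₕ²(1−fₕ)sₕ²/nₕ with Wₕ = Nₕ/17487:
  Very large: (9283/17487)²·(1−1282/9283)·1168000/1282 = 221.28747
  Large: (1065/17487)²·(1−211/1065)·194500/211 = 2.7416626
  Small: (7139/17487)²·(1−959/7139)·836000/959 = 125.77169
  → Var(ȳ_str) = 349.80082.
Var(ȳ_srs) = (1 − 2452/17487)·1827000/2452 = 640.62842.
deff = 349.80082 / 640.62842 = 0.5460.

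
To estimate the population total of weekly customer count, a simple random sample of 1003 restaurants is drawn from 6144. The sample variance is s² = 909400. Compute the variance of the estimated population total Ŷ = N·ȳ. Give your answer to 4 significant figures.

2.864 × 10^10

Var(Ŷ) = N²·Var(ȳ) = N²·(1 − n/N)·s²/n.
f = 1003/6144 = 0.16324870; Var(ȳ) = 0.83675130·909400/1003 = 758.66564.
Var(Ŷ) = 6144² · 758.66564 = 2.8638669 × 10^10.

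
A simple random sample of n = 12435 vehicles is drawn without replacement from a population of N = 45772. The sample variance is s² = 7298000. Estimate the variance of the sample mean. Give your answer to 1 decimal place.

Under SRS without replacement, Var(ȳ) = (1 − f)·s²/n with f = n/N = 12435/45772 = 0.27167264.
Var(ȳ) = (1 − 0.27167264)·7298000/12435 = 0.72832736·586.89184 = 427.44938.

427.4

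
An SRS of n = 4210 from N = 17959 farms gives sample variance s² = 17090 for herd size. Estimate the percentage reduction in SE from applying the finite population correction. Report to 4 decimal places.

12.5027

f = n/N = 4210/17959 = 0.23442285.
SE_no-fpc = √(s²/n) = 2.0147909; SE_fpc = √((1−f)s²/n) = 1.762887.
Ratio = √(1−f) = 0.87497266. Reduction = 100·(1 − 0.87497266) = 12.5027%.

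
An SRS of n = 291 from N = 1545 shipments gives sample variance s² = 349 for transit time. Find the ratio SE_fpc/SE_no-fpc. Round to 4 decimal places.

0.9009

f = n/N = 291/1545 = 0.18834951.
SE_no-fpc = √(s²/n) = 1.0951314; SE_fpc = √((1−f)s²/n) = 0.98662189.
Ratio = √(1−f) = 0.90091647.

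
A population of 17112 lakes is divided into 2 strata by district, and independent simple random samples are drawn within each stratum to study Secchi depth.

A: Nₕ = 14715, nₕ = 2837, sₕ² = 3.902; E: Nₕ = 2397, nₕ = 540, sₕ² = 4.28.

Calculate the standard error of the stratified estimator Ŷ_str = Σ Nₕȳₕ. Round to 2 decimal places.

525.05

Var(Ŷ_str) = Σₕ Nₕ²(1 − fₕ)sₕ²/nₕ.
A: 14715²·(1 − 2837/14715)·3.902/2837 = 240398.37.
E: 2397²·(1 − 540/2397)·4.28/540 = 35280.111.
Sum = 275678.48.
SE = √(275678.48) = 525.05.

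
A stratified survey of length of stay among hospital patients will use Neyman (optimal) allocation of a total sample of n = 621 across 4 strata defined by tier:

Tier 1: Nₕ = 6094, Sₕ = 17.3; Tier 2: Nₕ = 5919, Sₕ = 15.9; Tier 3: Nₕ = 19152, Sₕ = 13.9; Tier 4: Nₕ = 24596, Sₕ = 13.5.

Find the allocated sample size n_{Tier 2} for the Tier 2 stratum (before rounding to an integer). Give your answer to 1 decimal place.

Neyman allocation: nₕ = n·NₕSₕ / Σⱼ NⱼSⱼ.
Σ NⱼSⱼ = 6094·17.3 + 5919·15.9 + 19152·13.9 + 24596·13.5 = 797797.1.
n_{Tier 2} = 621·5919·15.9 / 797797.1 = 73.3.

73.3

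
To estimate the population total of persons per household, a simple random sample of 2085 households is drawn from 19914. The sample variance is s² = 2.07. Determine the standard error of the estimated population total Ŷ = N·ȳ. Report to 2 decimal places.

Var(Ŷ) = N²·Var(ȳ) = N²·(1 − n/N)·s²/n.
f = 2085/19914 = 0.10470021; Var(ȳ) = 0.89529979·2.07/2085 = 8.8885878 × 10^-4.
Var(Ŷ) = 19914² · (8.8885878 × 10^-4) = 352492.41.
SE(Ŷ) = √(352492.41) = 593.71.

593.71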